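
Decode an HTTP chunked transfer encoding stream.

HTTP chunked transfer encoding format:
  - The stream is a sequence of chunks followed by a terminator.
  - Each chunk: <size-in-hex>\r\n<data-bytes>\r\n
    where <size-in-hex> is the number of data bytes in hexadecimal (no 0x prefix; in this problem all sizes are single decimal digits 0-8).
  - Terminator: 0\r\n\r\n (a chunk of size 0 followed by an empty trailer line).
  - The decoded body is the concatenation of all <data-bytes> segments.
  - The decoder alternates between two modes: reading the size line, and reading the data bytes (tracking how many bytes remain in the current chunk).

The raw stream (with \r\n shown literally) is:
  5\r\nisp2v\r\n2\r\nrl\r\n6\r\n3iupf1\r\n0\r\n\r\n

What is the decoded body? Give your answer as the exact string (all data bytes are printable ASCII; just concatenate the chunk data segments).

Answer: isp2vrl3iupf1

Derivation:
Chunk 1: stream[0..1]='5' size=0x5=5, data at stream[3..8]='isp2v' -> body[0..5], body so far='isp2v'
Chunk 2: stream[10..11]='2' size=0x2=2, data at stream[13..15]='rl' -> body[5..7], body so far='isp2vrl'
Chunk 3: stream[17..18]='6' size=0x6=6, data at stream[20..26]='3iupf1' -> body[7..13], body so far='isp2vrl3iupf1'
Chunk 4: stream[28..29]='0' size=0 (terminator). Final body='isp2vrl3iupf1' (13 bytes)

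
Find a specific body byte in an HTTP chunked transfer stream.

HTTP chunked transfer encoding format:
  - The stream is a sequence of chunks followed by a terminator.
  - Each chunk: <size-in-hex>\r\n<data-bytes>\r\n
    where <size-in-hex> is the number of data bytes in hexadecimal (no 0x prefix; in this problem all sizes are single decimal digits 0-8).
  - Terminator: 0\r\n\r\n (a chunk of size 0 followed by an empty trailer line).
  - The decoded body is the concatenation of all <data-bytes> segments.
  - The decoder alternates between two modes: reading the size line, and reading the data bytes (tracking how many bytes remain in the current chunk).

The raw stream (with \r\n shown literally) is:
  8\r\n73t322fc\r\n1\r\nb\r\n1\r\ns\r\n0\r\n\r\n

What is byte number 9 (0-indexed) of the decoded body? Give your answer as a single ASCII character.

Answer: s

Derivation:
Chunk 1: stream[0..1]='8' size=0x8=8, data at stream[3..11]='73t322fc' -> body[0..8], body so far='73t322fc'
Chunk 2: stream[13..14]='1' size=0x1=1, data at stream[16..17]='b' -> body[8..9], body so far='73t322fcb'
Chunk 3: stream[19..20]='1' size=0x1=1, data at stream[22..23]='s' -> body[9..10], body so far='73t322fcbs'
Chunk 4: stream[25..26]='0' size=0 (terminator). Final body='73t322fcbs' (10 bytes)
Body byte 9 = 's'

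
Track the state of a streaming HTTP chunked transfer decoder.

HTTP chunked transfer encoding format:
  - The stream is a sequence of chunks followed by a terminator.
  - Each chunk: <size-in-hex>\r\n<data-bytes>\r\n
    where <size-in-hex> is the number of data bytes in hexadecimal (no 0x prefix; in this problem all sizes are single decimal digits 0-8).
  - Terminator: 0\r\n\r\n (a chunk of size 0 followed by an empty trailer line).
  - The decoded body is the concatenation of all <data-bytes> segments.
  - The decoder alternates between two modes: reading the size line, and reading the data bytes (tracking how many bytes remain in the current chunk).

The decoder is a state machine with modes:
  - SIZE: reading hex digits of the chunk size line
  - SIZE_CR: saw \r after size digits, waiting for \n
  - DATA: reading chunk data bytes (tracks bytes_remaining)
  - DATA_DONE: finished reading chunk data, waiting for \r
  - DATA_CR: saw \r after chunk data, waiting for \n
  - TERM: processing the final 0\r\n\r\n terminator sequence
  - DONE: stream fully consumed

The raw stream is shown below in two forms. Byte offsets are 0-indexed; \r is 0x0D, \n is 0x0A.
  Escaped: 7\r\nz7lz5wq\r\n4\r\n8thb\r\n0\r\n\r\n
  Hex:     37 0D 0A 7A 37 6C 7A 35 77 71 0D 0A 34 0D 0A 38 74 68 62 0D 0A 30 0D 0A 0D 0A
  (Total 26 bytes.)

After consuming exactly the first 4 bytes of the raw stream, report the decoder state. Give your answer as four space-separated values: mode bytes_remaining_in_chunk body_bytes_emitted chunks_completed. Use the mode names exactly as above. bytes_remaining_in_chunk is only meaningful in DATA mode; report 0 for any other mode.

Answer: DATA 6 1 0

Derivation:
Byte 0 = '7': mode=SIZE remaining=0 emitted=0 chunks_done=0
Byte 1 = 0x0D: mode=SIZE_CR remaining=0 emitted=0 chunks_done=0
Byte 2 = 0x0A: mode=DATA remaining=7 emitted=0 chunks_done=0
Byte 3 = 'z': mode=DATA remaining=6 emitted=1 chunks_done=0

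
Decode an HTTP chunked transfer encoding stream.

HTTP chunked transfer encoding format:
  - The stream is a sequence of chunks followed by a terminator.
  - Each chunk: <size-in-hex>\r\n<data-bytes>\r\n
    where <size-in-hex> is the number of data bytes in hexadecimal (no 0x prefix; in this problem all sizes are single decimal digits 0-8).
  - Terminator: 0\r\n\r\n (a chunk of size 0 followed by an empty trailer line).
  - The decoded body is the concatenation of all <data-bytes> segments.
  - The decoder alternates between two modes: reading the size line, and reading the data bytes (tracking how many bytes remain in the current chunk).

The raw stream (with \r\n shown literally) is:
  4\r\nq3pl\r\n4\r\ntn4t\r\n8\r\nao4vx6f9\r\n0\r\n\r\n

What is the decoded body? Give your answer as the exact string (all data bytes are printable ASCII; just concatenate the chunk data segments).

Chunk 1: stream[0..1]='4' size=0x4=4, data at stream[3..7]='q3pl' -> body[0..4], body so far='q3pl'
Chunk 2: stream[9..10]='4' size=0x4=4, data at stream[12..16]='tn4t' -> body[4..8], body so far='q3pltn4t'
Chunk 3: stream[18..19]='8' size=0x8=8, data at stream[21..29]='ao4vx6f9' -> body[8..16], body so far='q3pltn4tao4vx6f9'
Chunk 4: stream[31..32]='0' size=0 (terminator). Final body='q3pltn4tao4vx6f9' (16 bytes)

Answer: q3pltn4tao4vx6f9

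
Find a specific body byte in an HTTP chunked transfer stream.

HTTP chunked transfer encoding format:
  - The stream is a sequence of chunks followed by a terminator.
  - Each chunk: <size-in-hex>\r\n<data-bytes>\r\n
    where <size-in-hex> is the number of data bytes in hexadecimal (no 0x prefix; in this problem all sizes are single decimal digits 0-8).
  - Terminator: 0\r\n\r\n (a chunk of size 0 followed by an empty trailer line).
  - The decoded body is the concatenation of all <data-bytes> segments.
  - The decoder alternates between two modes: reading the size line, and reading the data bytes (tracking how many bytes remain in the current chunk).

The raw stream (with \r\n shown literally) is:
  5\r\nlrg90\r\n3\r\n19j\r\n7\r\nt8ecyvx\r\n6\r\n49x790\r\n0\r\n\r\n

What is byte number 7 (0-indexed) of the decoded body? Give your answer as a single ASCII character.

Chunk 1: stream[0..1]='5' size=0x5=5, data at stream[3..8]='lrg90' -> body[0..5], body so far='lrg90'
Chunk 2: stream[10..11]='3' size=0x3=3, data at stream[13..16]='19j' -> body[5..8], body so far='lrg9019j'
Chunk 3: stream[18..19]='7' size=0x7=7, data at stream[21..28]='t8ecyvx' -> body[8..15], body so far='lrg9019jt8ecyvx'
Chunk 4: stream[30..31]='6' size=0x6=6, data at stream[33..39]='49x790' -> body[15..21], body so far='lrg9019jt8ecyvx49x790'
Chunk 5: stream[41..42]='0' size=0 (terminator). Final body='lrg9019jt8ecyvx49x790' (21 bytes)
Body byte 7 = 'j'

Answer: j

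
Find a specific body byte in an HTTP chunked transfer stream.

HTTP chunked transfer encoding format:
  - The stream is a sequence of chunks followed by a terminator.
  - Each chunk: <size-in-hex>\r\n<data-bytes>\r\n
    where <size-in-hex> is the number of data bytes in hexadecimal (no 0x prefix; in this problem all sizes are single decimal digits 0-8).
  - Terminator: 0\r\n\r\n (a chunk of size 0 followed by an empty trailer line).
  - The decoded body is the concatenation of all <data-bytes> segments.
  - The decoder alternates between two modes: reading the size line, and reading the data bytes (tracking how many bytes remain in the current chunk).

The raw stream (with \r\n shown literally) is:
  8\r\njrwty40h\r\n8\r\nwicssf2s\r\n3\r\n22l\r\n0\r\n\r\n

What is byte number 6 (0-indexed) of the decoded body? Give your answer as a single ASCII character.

Chunk 1: stream[0..1]='8' size=0x8=8, data at stream[3..11]='jrwty40h' -> body[0..8], body so far='jrwty40h'
Chunk 2: stream[13..14]='8' size=0x8=8, data at stream[16..24]='wicssf2s' -> body[8..16], body so far='jrwty40hwicssf2s'
Chunk 3: stream[26..27]='3' size=0x3=3, data at stream[29..32]='22l' -> body[16..19], body so far='jrwty40hwicssf2s22l'
Chunk 4: stream[34..35]='0' size=0 (terminator). Final body='jrwty40hwicssf2s22l' (19 bytes)
Body byte 6 = '0'

Answer: 0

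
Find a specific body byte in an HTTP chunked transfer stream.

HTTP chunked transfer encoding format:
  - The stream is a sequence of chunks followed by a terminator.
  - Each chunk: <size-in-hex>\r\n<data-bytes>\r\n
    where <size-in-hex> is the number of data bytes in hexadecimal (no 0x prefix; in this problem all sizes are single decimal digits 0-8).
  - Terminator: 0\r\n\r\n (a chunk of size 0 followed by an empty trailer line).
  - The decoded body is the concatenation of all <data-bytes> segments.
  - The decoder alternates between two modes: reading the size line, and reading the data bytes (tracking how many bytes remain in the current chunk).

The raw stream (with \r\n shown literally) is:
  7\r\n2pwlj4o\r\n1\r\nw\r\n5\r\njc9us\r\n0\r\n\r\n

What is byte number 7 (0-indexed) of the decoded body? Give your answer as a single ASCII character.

Answer: w

Derivation:
Chunk 1: stream[0..1]='7' size=0x7=7, data at stream[3..10]='2pwlj4o' -> body[0..7], body so far='2pwlj4o'
Chunk 2: stream[12..13]='1' size=0x1=1, data at stream[15..16]='w' -> body[7..8], body so far='2pwlj4ow'
Chunk 3: stream[18..19]='5' size=0x5=5, data at stream[21..26]='jc9us' -> body[8..13], body so far='2pwlj4owjc9us'
Chunk 4: stream[28..29]='0' size=0 (terminator). Final body='2pwlj4owjc9us' (13 bytes)
Body byte 7 = 'w'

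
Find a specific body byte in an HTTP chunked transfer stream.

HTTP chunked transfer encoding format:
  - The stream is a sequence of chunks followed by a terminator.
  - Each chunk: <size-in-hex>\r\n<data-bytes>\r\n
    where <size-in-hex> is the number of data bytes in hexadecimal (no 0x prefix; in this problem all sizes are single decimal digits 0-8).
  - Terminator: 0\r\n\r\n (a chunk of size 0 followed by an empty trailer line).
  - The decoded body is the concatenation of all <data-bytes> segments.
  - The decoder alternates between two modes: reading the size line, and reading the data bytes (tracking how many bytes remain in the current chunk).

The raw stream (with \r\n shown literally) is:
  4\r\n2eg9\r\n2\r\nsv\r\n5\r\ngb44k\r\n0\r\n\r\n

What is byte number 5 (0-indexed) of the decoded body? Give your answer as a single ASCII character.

Chunk 1: stream[0..1]='4' size=0x4=4, data at stream[3..7]='2eg9' -> body[0..4], body so far='2eg9'
Chunk 2: stream[9..10]='2' size=0x2=2, data at stream[12..14]='sv' -> body[4..6], body so far='2eg9sv'
Chunk 3: stream[16..17]='5' size=0x5=5, data at stream[19..24]='gb44k' -> body[6..11], body so far='2eg9svgb44k'
Chunk 4: stream[26..27]='0' size=0 (terminator). Final body='2eg9svgb44k' (11 bytes)
Body byte 5 = 'v'

Answer: v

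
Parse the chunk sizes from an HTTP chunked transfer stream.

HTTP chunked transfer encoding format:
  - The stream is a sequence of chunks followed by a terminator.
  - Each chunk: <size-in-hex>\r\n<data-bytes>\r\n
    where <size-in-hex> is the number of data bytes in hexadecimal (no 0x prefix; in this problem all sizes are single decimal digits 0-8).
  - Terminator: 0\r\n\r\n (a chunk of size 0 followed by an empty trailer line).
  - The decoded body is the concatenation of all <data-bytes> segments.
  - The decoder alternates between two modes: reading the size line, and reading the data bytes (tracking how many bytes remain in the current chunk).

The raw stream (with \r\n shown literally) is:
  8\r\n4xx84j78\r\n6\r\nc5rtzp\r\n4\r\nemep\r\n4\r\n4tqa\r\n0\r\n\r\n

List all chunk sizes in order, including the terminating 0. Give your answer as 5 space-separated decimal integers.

Answer: 8 6 4 4 0

Derivation:
Chunk 1: stream[0..1]='8' size=0x8=8, data at stream[3..11]='4xx84j78' -> body[0..8], body so far='4xx84j78'
Chunk 2: stream[13..14]='6' size=0x6=6, data at stream[16..22]='c5rtzp' -> body[8..14], body so far='4xx84j78c5rtzp'
Chunk 3: stream[24..25]='4' size=0x4=4, data at stream[27..31]='emep' -> body[14..18], body so far='4xx84j78c5rtzpemep'
Chunk 4: stream[33..34]='4' size=0x4=4, data at stream[36..40]='4tqa' -> body[18..22], body so far='4xx84j78c5rtzpemep4tqa'
Chunk 5: stream[42..43]='0' size=0 (terminator). Final body='4xx84j78c5rtzpemep4tqa' (22 bytes)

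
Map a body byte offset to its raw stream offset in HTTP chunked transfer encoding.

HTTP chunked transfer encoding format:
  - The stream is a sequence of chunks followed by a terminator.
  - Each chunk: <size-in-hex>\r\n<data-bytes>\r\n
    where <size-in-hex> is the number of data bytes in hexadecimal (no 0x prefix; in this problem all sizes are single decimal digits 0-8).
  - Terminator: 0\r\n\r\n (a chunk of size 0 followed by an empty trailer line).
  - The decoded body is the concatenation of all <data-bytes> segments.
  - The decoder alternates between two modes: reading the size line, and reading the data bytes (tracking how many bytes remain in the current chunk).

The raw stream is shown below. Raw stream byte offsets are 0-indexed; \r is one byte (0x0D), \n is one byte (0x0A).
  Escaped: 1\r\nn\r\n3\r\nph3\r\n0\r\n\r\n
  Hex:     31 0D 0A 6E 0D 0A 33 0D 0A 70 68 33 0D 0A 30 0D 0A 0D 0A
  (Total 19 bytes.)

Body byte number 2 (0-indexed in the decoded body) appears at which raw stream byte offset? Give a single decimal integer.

Answer: 10

Derivation:
Chunk 1: stream[0..1]='1' size=0x1=1, data at stream[3..4]='n' -> body[0..1], body so far='n'
Chunk 2: stream[6..7]='3' size=0x3=3, data at stream[9..12]='ph3' -> body[1..4], body so far='nph3'
Chunk 3: stream[14..15]='0' size=0 (terminator). Final body='nph3' (4 bytes)
Body byte 2 at stream offset 10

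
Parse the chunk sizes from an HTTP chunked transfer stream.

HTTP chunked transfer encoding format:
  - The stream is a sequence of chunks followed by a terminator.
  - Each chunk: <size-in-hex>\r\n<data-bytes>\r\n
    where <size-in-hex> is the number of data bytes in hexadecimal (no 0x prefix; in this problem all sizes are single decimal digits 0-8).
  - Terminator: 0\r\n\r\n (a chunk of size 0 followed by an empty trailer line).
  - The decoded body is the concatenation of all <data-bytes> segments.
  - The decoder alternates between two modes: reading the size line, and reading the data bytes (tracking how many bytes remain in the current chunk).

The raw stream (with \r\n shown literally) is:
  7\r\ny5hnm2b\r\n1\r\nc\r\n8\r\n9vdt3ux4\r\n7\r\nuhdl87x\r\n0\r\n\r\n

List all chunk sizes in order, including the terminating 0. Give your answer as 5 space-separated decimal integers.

Chunk 1: stream[0..1]='7' size=0x7=7, data at stream[3..10]='y5hnm2b' -> body[0..7], body so far='y5hnm2b'
Chunk 2: stream[12..13]='1' size=0x1=1, data at stream[15..16]='c' -> body[7..8], body so far='y5hnm2bc'
Chunk 3: stream[18..19]='8' size=0x8=8, data at stream[21..29]='9vdt3ux4' -> body[8..16], body so far='y5hnm2bc9vdt3ux4'
Chunk 4: stream[31..32]='7' size=0x7=7, data at stream[34..41]='uhdl87x' -> body[16..23], body so far='y5hnm2bc9vdt3ux4uhdl87x'
Chunk 5: stream[43..44]='0' size=0 (terminator). Final body='y5hnm2bc9vdt3ux4uhdl87x' (23 bytes)

Answer: 7 1 8 7 0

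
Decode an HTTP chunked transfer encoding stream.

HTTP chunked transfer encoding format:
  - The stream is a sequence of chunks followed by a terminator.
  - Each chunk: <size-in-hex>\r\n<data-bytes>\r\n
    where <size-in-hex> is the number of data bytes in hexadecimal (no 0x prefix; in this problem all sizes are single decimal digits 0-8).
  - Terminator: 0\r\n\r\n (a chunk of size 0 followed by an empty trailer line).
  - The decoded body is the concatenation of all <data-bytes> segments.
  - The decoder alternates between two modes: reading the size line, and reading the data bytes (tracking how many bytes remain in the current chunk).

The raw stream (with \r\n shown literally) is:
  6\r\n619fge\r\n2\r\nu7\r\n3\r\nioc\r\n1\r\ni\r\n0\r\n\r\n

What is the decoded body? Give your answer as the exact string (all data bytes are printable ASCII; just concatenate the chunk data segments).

Answer: 619fgeu7ioci

Derivation:
Chunk 1: stream[0..1]='6' size=0x6=6, data at stream[3..9]='619fge' -> body[0..6], body so far='619fge'
Chunk 2: stream[11..12]='2' size=0x2=2, data at stream[14..16]='u7' -> body[6..8], body so far='619fgeu7'
Chunk 3: stream[18..19]='3' size=0x3=3, data at stream[21..24]='ioc' -> body[8..11], body so far='619fgeu7ioc'
Chunk 4: stream[26..27]='1' size=0x1=1, data at stream[29..30]='i' -> body[11..12], body so far='619fgeu7ioci'
Chunk 5: stream[32..33]='0' size=0 (terminator). Final body='619fgeu7ioci' (12 bytes)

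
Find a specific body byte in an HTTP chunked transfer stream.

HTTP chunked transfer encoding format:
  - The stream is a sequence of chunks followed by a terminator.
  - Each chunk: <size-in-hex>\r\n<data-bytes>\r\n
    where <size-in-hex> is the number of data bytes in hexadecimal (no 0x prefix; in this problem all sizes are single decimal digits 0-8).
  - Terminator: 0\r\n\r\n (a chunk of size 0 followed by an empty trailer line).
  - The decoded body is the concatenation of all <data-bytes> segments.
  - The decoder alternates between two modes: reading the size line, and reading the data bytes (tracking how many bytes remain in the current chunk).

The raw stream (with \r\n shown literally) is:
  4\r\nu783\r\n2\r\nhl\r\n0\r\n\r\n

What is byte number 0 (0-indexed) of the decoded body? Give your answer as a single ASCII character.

Chunk 1: stream[0..1]='4' size=0x4=4, data at stream[3..7]='u783' -> body[0..4], body so far='u783'
Chunk 2: stream[9..10]='2' size=0x2=2, data at stream[12..14]='hl' -> body[4..6], body so far='u783hl'
Chunk 3: stream[16..17]='0' size=0 (terminator). Final body='u783hl' (6 bytes)
Body byte 0 = 'u'

Answer: u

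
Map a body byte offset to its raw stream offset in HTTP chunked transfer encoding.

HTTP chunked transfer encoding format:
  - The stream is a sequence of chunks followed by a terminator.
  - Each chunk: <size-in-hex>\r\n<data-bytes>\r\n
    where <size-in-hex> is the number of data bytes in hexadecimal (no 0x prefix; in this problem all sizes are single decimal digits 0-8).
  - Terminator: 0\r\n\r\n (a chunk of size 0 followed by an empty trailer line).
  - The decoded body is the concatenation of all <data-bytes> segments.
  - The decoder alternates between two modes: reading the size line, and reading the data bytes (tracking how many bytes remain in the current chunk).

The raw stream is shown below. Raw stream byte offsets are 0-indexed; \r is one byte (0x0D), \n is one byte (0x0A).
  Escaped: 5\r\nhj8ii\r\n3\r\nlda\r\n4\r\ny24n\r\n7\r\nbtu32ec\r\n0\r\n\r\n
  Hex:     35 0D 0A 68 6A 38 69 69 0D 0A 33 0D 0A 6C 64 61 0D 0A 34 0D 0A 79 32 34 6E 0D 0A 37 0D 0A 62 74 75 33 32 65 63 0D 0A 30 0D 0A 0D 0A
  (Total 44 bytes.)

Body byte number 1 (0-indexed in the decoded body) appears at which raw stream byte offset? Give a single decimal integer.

Answer: 4

Derivation:
Chunk 1: stream[0..1]='5' size=0x5=5, data at stream[3..8]='hj8ii' -> body[0..5], body so far='hj8ii'
Chunk 2: stream[10..11]='3' size=0x3=3, data at stream[13..16]='lda' -> body[5..8], body so far='hj8iilda'
Chunk 3: stream[18..19]='4' size=0x4=4, data at stream[21..25]='y24n' -> body[8..12], body so far='hj8iilday24n'
Chunk 4: stream[27..28]='7' size=0x7=7, data at stream[30..37]='btu32ec' -> body[12..19], body so far='hj8iilday24nbtu32ec'
Chunk 5: stream[39..40]='0' size=0 (terminator). Final body='hj8iilday24nbtu32ec' (19 bytes)
Body byte 1 at stream offset 4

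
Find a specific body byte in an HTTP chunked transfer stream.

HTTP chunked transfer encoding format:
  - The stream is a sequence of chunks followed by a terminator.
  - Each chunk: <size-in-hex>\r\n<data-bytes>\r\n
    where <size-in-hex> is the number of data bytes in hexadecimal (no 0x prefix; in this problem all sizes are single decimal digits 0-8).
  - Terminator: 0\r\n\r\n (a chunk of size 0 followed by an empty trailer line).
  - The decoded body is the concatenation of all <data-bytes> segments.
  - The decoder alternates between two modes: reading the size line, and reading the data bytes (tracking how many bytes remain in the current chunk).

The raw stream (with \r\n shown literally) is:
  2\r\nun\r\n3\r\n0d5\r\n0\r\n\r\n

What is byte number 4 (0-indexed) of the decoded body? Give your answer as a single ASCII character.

Chunk 1: stream[0..1]='2' size=0x2=2, data at stream[3..5]='un' -> body[0..2], body so far='un'
Chunk 2: stream[7..8]='3' size=0x3=3, data at stream[10..13]='0d5' -> body[2..5], body so far='un0d5'
Chunk 3: stream[15..16]='0' size=0 (terminator). Final body='un0d5' (5 bytes)
Body byte 4 = '5'

Answer: 5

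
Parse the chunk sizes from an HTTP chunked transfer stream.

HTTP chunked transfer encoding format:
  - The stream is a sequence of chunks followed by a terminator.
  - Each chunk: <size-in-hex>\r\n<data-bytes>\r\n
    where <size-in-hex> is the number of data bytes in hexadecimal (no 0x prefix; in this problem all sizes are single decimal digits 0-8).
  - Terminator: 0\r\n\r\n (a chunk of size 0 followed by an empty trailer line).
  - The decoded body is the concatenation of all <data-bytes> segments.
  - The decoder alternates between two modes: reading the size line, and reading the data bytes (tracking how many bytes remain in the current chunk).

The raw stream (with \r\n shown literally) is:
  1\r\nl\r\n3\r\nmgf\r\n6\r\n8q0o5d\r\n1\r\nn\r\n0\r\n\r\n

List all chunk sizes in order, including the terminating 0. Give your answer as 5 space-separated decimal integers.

Answer: 1 3 6 1 0

Derivation:
Chunk 1: stream[0..1]='1' size=0x1=1, data at stream[3..4]='l' -> body[0..1], body so far='l'
Chunk 2: stream[6..7]='3' size=0x3=3, data at stream[9..12]='mgf' -> body[1..4], body so far='lmgf'
Chunk 3: stream[14..15]='6' size=0x6=6, data at stream[17..23]='8q0o5d' -> body[4..10], body so far='lmgf8q0o5d'
Chunk 4: stream[25..26]='1' size=0x1=1, data at stream[28..29]='n' -> body[10..11], body so far='lmgf8q0o5dn'
Chunk 5: stream[31..32]='0' size=0 (terminator). Final body='lmgf8q0o5dn' (11 bytes)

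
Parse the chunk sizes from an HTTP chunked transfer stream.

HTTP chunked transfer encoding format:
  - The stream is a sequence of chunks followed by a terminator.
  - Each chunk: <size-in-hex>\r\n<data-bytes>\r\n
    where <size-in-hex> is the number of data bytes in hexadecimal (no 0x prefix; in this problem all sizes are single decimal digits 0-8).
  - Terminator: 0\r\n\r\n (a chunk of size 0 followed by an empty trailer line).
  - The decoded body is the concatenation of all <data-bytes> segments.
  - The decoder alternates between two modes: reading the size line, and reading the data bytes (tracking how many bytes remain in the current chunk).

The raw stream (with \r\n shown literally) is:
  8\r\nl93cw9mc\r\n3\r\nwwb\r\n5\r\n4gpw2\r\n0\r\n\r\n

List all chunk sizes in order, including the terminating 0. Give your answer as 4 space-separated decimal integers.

Answer: 8 3 5 0

Derivation:
Chunk 1: stream[0..1]='8' size=0x8=8, data at stream[3..11]='l93cw9mc' -> body[0..8], body so far='l93cw9mc'
Chunk 2: stream[13..14]='3' size=0x3=3, data at stream[16..19]='wwb' -> body[8..11], body so far='l93cw9mcwwb'
Chunk 3: stream[21..22]='5' size=0x5=5, data at stream[24..29]='4gpw2' -> body[11..16], body so far='l93cw9mcwwb4gpw2'
Chunk 4: stream[31..32]='0' size=0 (terminator). Final body='l93cw9mcwwb4gpw2' (16 bytes)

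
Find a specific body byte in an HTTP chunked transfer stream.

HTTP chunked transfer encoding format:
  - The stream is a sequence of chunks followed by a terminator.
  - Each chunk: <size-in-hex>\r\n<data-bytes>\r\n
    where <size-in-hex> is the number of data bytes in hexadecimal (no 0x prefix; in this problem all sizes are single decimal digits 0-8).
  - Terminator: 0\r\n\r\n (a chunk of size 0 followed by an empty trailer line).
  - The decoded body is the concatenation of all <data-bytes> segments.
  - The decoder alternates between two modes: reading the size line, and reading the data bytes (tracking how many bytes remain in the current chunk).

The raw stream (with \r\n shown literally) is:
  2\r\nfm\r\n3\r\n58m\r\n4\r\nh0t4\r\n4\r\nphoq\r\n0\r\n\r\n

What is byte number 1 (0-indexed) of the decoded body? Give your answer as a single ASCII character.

Chunk 1: stream[0..1]='2' size=0x2=2, data at stream[3..5]='fm' -> body[0..2], body so far='fm'
Chunk 2: stream[7..8]='3' size=0x3=3, data at stream[10..13]='58m' -> body[2..5], body so far='fm58m'
Chunk 3: stream[15..16]='4' size=0x4=4, data at stream[18..22]='h0t4' -> body[5..9], body so far='fm58mh0t4'
Chunk 4: stream[24..25]='4' size=0x4=4, data at stream[27..31]='phoq' -> body[9..13], body so far='fm58mh0t4phoq'
Chunk 5: stream[33..34]='0' size=0 (terminator). Final body='fm58mh0t4phoq' (13 bytes)
Body byte 1 = 'm'

Answer: m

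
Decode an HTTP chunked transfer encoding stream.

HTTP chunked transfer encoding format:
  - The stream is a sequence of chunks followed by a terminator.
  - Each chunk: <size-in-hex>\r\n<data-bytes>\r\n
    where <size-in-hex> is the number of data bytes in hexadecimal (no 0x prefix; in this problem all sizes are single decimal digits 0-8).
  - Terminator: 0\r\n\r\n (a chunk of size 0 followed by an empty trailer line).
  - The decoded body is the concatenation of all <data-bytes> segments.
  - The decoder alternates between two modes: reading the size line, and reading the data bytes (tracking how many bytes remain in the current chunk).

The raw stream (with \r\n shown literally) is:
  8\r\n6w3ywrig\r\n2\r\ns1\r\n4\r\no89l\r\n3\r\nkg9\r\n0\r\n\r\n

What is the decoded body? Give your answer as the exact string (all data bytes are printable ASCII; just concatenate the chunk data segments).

Chunk 1: stream[0..1]='8' size=0x8=8, data at stream[3..11]='6w3ywrig' -> body[0..8], body so far='6w3ywrig'
Chunk 2: stream[13..14]='2' size=0x2=2, data at stream[16..18]='s1' -> body[8..10], body so far='6w3ywrigs1'
Chunk 3: stream[20..21]='4' size=0x4=4, data at stream[23..27]='o89l' -> body[10..14], body so far='6w3ywrigs1o89l'
Chunk 4: stream[29..30]='3' size=0x3=3, data at stream[32..35]='kg9' -> body[14..17], body so far='6w3ywrigs1o89lkg9'
Chunk 5: stream[37..38]='0' size=0 (terminator). Final body='6w3ywrigs1o89lkg9' (17 bytes)

Answer: 6w3ywrigs1o89lkg9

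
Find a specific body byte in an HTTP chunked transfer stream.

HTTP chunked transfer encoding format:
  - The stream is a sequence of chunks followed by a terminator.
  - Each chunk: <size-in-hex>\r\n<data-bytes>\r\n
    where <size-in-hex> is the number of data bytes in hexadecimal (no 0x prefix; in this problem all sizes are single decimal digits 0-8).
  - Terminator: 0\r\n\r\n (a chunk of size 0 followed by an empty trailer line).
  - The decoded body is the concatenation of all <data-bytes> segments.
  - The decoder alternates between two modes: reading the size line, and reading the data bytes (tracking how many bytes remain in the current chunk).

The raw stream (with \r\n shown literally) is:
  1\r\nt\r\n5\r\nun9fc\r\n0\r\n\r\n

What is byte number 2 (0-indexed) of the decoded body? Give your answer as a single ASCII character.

Chunk 1: stream[0..1]='1' size=0x1=1, data at stream[3..4]='t' -> body[0..1], body so far='t'
Chunk 2: stream[6..7]='5' size=0x5=5, data at stream[9..14]='un9fc' -> body[1..6], body so far='tun9fc'
Chunk 3: stream[16..17]='0' size=0 (terminator). Final body='tun9fc' (6 bytes)
Body byte 2 = 'n'

Answer: n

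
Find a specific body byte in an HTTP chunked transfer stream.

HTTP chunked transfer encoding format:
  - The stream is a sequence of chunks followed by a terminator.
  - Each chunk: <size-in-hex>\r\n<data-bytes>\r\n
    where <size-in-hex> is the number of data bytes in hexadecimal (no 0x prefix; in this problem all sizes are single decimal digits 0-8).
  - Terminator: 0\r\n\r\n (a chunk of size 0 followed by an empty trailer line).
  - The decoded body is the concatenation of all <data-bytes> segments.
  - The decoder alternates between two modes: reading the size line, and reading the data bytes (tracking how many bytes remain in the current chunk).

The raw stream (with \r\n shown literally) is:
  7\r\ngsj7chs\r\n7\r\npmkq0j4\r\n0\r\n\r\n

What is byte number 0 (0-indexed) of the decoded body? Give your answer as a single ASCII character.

Answer: g

Derivation:
Chunk 1: stream[0..1]='7' size=0x7=7, data at stream[3..10]='gsj7chs' -> body[0..7], body so far='gsj7chs'
Chunk 2: stream[12..13]='7' size=0x7=7, data at stream[15..22]='pmkq0j4' -> body[7..14], body so far='gsj7chspmkq0j4'
Chunk 3: stream[24..25]='0' size=0 (terminator). Final body='gsj7chspmkq0j4' (14 bytes)
Body byte 0 = 'g'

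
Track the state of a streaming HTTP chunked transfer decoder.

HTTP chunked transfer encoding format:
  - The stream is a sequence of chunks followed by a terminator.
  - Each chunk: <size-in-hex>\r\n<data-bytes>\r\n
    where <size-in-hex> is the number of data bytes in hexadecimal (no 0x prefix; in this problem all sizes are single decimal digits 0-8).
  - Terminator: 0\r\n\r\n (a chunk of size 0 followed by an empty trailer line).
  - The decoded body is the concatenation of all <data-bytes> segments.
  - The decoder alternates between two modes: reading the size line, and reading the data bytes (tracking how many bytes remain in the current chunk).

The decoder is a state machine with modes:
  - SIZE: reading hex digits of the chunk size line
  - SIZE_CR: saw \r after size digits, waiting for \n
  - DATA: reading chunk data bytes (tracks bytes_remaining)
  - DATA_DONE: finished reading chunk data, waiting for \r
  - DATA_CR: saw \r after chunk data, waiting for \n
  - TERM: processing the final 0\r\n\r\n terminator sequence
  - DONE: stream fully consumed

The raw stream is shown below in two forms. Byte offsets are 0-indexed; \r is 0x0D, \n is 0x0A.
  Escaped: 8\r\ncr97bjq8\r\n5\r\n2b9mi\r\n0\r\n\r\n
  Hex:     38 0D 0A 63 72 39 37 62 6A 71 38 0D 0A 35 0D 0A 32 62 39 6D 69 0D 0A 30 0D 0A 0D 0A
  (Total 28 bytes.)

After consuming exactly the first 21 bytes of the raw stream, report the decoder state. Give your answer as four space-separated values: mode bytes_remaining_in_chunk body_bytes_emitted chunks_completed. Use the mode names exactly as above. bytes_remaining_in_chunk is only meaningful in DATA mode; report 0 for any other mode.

Byte 0 = '8': mode=SIZE remaining=0 emitted=0 chunks_done=0
Byte 1 = 0x0D: mode=SIZE_CR remaining=0 emitted=0 chunks_done=0
Byte 2 = 0x0A: mode=DATA remaining=8 emitted=0 chunks_done=0
Byte 3 = 'c': mode=DATA remaining=7 emitted=1 chunks_done=0
Byte 4 = 'r': mode=DATA remaining=6 emitted=2 chunks_done=0
Byte 5 = '9': mode=DATA remaining=5 emitted=3 chunks_done=0
Byte 6 = '7': mode=DATA remaining=4 emitted=4 chunks_done=0
Byte 7 = 'b': mode=DATA remaining=3 emitted=5 chunks_done=0
Byte 8 = 'j': mode=DATA remaining=2 emitted=6 chunks_done=0
Byte 9 = 'q': mode=DATA remaining=1 emitted=7 chunks_done=0
Byte 10 = '8': mode=DATA_DONE remaining=0 emitted=8 chunks_done=0
Byte 11 = 0x0D: mode=DATA_CR remaining=0 emitted=8 chunks_done=0
Byte 12 = 0x0A: mode=SIZE remaining=0 emitted=8 chunks_done=1
Byte 13 = '5': mode=SIZE remaining=0 emitted=8 chunks_done=1
Byte 14 = 0x0D: mode=SIZE_CR remaining=0 emitted=8 chunks_done=1
Byte 15 = 0x0A: mode=DATA remaining=5 emitted=8 chunks_done=1
Byte 16 = '2': mode=DATA remaining=4 emitted=9 chunks_done=1
Byte 17 = 'b': mode=DATA remaining=3 emitted=10 chunks_done=1
Byte 18 = '9': mode=DATA remaining=2 emitted=11 chunks_done=1
Byte 19 = 'm': mode=DATA remaining=1 emitted=12 chunks_done=1
Byte 20 = 'i': mode=DATA_DONE remaining=0 emitted=13 chunks_done=1

Answer: DATA_DONE 0 13 1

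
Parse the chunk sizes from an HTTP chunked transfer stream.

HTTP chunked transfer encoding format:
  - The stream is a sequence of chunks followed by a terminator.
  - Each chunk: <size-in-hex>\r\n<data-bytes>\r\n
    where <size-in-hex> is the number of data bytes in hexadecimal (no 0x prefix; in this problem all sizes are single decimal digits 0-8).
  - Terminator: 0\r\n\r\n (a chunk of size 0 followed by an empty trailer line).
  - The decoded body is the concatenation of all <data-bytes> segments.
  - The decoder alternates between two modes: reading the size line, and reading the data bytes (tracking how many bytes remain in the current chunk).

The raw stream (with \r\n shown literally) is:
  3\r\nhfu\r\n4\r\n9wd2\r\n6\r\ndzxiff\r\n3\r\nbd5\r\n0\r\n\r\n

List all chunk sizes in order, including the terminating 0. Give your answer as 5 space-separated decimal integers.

Chunk 1: stream[0..1]='3' size=0x3=3, data at stream[3..6]='hfu' -> body[0..3], body so far='hfu'
Chunk 2: stream[8..9]='4' size=0x4=4, data at stream[11..15]='9wd2' -> body[3..7], body so far='hfu9wd2'
Chunk 3: stream[17..18]='6' size=0x6=6, data at stream[20..26]='dzxiff' -> body[7..13], body so far='hfu9wd2dzxiff'
Chunk 4: stream[28..29]='3' size=0x3=3, data at stream[31..34]='bd5' -> body[13..16], body so far='hfu9wd2dzxiffbd5'
Chunk 5: stream[36..37]='0' size=0 (terminator). Final body='hfu9wd2dzxiffbd5' (16 bytes)

Answer: 3 4 6 3 0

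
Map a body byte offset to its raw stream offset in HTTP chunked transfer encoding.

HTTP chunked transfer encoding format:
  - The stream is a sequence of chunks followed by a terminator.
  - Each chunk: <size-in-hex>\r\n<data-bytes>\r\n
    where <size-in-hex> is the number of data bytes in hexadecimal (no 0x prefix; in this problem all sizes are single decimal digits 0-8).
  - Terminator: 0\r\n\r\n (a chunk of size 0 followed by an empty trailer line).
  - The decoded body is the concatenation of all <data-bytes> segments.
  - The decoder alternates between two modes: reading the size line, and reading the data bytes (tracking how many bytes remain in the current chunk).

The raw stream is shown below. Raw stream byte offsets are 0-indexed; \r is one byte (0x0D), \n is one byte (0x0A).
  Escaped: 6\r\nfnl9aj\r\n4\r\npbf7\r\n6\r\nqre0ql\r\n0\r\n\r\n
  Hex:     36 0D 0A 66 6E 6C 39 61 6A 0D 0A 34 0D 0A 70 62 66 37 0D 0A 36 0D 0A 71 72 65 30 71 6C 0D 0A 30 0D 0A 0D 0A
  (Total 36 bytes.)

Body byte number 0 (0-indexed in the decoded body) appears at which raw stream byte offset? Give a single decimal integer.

Answer: 3

Derivation:
Chunk 1: stream[0..1]='6' size=0x6=6, data at stream[3..9]='fnl9aj' -> body[0..6], body so far='fnl9aj'
Chunk 2: stream[11..12]='4' size=0x4=4, data at stream[14..18]='pbf7' -> body[6..10], body so far='fnl9ajpbf7'
Chunk 3: stream[20..21]='6' size=0x6=6, data at stream[23..29]='qre0ql' -> body[10..16], body so far='fnl9ajpbf7qre0ql'
Chunk 4: stream[31..32]='0' size=0 (terminator). Final body='fnl9ajpbf7qre0ql' (16 bytes)
Body byte 0 at stream offset 3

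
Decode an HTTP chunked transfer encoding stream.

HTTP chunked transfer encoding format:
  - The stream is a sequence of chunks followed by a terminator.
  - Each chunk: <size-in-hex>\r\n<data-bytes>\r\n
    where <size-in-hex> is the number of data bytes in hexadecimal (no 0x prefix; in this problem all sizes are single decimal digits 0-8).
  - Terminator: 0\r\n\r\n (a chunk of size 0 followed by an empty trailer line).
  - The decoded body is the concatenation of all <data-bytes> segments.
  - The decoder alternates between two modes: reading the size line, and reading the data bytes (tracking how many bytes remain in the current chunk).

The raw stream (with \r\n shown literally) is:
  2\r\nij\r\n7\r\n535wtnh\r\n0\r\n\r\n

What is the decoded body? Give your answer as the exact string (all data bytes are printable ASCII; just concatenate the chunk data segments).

Chunk 1: stream[0..1]='2' size=0x2=2, data at stream[3..5]='ij' -> body[0..2], body so far='ij'
Chunk 2: stream[7..8]='7' size=0x7=7, data at stream[10..17]='535wtnh' -> body[2..9], body so far='ij535wtnh'
Chunk 3: stream[19..20]='0' size=0 (terminator). Final body='ij535wtnh' (9 bytes)

Answer: ij535wtnh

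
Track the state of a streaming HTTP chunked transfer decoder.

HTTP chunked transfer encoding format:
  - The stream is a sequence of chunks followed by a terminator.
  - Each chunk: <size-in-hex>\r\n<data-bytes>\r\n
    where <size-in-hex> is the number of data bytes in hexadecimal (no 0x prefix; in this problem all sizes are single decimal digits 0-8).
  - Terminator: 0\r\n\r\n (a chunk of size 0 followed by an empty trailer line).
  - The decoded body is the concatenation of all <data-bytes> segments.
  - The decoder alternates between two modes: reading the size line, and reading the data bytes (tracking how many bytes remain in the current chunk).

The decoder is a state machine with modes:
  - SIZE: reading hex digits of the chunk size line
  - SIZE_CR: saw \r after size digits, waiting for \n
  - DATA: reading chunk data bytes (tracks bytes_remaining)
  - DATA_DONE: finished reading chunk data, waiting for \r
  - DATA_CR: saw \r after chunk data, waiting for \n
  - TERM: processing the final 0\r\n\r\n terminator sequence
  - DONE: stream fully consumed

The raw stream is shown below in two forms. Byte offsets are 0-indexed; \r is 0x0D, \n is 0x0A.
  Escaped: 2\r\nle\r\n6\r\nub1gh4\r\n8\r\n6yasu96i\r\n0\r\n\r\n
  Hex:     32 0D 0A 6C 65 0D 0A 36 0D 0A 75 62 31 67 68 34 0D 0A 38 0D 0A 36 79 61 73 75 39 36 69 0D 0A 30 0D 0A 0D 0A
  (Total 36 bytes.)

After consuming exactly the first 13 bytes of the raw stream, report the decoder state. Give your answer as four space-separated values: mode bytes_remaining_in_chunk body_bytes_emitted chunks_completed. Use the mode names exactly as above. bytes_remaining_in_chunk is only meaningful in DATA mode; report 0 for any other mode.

Byte 0 = '2': mode=SIZE remaining=0 emitted=0 chunks_done=0
Byte 1 = 0x0D: mode=SIZE_CR remaining=0 emitted=0 chunks_done=0
Byte 2 = 0x0A: mode=DATA remaining=2 emitted=0 chunks_done=0
Byte 3 = 'l': mode=DATA remaining=1 emitted=1 chunks_done=0
Byte 4 = 'e': mode=DATA_DONE remaining=0 emitted=2 chunks_done=0
Byte 5 = 0x0D: mode=DATA_CR remaining=0 emitted=2 chunks_done=0
Byte 6 = 0x0A: mode=SIZE remaining=0 emitted=2 chunks_done=1
Byte 7 = '6': mode=SIZE remaining=0 emitted=2 chunks_done=1
Byte 8 = 0x0D: mode=SIZE_CR remaining=0 emitted=2 chunks_done=1
Byte 9 = 0x0A: mode=DATA remaining=6 emitted=2 chunks_done=1
Byte 10 = 'u': mode=DATA remaining=5 emitted=3 chunks_done=1
Byte 11 = 'b': mode=DATA remaining=4 emitted=4 chunks_done=1
Byte 12 = '1': mode=DATA remaining=3 emitted=5 chunks_done=1

Answer: DATA 3 5 1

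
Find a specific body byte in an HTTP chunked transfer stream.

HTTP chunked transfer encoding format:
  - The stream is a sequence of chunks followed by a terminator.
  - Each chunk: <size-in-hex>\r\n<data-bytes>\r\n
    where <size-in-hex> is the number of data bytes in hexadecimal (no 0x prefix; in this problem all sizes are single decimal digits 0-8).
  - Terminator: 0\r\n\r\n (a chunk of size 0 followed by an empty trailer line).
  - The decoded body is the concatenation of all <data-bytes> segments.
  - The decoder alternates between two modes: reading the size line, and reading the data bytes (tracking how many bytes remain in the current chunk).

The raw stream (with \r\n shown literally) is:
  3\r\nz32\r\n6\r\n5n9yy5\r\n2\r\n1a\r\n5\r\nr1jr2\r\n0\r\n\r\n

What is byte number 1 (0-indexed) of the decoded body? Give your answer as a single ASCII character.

Chunk 1: stream[0..1]='3' size=0x3=3, data at stream[3..6]='z32' -> body[0..3], body so far='z32'
Chunk 2: stream[8..9]='6' size=0x6=6, data at stream[11..17]='5n9yy5' -> body[3..9], body so far='z325n9yy5'
Chunk 3: stream[19..20]='2' size=0x2=2, data at stream[22..24]='1a' -> body[9..11], body so far='z325n9yy51a'
Chunk 4: stream[26..27]='5' size=0x5=5, data at stream[29..34]='r1jr2' -> body[11..16], body so far='z325n9yy51ar1jr2'
Chunk 5: stream[36..37]='0' size=0 (terminator). Final body='z325n9yy51ar1jr2' (16 bytes)
Body byte 1 = '3'

Answer: 3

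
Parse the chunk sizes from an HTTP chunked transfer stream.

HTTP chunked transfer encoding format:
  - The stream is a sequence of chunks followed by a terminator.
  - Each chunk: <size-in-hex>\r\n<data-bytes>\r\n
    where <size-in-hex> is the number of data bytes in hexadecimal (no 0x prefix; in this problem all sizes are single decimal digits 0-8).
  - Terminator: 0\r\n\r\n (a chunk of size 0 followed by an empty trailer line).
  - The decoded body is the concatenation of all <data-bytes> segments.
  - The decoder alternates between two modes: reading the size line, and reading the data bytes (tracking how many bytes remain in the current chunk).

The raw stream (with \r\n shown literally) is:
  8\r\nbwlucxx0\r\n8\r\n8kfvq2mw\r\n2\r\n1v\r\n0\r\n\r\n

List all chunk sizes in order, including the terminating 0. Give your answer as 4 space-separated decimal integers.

Chunk 1: stream[0..1]='8' size=0x8=8, data at stream[3..11]='bwlucxx0' -> body[0..8], body so far='bwlucxx0'
Chunk 2: stream[13..14]='8' size=0x8=8, data at stream[16..24]='8kfvq2mw' -> body[8..16], body so far='bwlucxx08kfvq2mw'
Chunk 3: stream[26..27]='2' size=0x2=2, data at stream[29..31]='1v' -> body[16..18], body so far='bwlucxx08kfvq2mw1v'
Chunk 4: stream[33..34]='0' size=0 (terminator). Final body='bwlucxx08kfvq2mw1v' (18 bytes)

Answer: 8 8 2 0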